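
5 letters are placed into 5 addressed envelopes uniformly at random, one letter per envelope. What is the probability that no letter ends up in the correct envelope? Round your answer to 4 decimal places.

This is the derangement probability: permutations of 5 with no fixed point.
D(5) = 5! · (1 − 1/1! + 1/2! − ··· + (−1)^5/5!) = 44.
P = 44/120 = 11/30 ≈ 0.3667.

0.3667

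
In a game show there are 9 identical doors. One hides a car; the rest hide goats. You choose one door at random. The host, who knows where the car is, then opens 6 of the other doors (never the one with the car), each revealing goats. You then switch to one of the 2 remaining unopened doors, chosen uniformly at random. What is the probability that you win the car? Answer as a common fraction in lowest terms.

Your original door holds the car with probability 1/9, so the other 8 collectively hold it with probability 8/9.
The host can always find 6 empty doors to open, so the reveals don't change that 8/9; it is now spread over the 2 remaining unopened doors.
P(win by switching) = (8/9) · (1/2) = 4/9.

4/9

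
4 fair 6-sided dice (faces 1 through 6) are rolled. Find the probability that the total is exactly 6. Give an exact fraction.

5/648

There are 6^4 = 1296 equally likely outcomes.
The number of ordered 4-tuples from {1,…,6} summing to 6 is 10.
P(sum = 6) = 10/1296 = 5/648.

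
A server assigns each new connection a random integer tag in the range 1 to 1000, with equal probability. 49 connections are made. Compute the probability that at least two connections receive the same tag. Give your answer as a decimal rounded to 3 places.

0.697

It's easier to compute the probability that all 49 are distinct.
P(all distinct) = 1000/1000 · 999/1000 · ··· · 952/1000 ≈ 0.303.
So the probability of at least one match is 1 − 0.303 = 0.697.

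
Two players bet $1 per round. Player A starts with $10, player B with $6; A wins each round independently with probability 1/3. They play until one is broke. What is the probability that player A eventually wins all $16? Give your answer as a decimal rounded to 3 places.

Let r = q/p = (2/3)/(1/3) = 2. The recurrence P(i) = p·P(i+1) + q·P(i−1) with P(0)=0, P(16)=1 gives P(i) = (1 − r^i)/(1 − r^16).
P(10) = (1 − (2)^10) / (1 − (2)^16) = 341/21845 ≈ 0.016.

0.016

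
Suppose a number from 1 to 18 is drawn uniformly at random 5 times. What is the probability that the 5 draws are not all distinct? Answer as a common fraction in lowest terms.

997/2187

P(all 5 different) = 18/18 · 17/18 · ··· · 14/18 = 1190/2187.
P(at least two equal) = 1 − 1190/2187 = 997/2187.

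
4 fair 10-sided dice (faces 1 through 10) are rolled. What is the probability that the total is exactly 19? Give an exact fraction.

There are 10^4 = 10000 equally likely outcomes.
The number of ordered 4-tuples from {1,…,10} summing to 19 is 592.
P(sum = 19) = 592/10000 = 37/625.

37/625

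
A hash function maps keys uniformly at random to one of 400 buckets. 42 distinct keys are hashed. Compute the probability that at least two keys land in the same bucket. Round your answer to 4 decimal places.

It's easier to compute the probability that all 42 are distinct.
P(all distinct) = 400/400 · 399/400 · ··· · 359/400 ≈ 0.1074.
So the probability of at least one match is 1 − 0.1074 = 0.8926.

0.8926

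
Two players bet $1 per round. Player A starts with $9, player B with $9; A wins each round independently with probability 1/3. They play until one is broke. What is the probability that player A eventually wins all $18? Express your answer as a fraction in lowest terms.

1/513

Let r = q/p = (2/3)/(1/3) = 2. The recurrence P(i) = p·P(i+1) + q·P(i−1) with P(0)=0, P(18)=1 gives P(i) = (1 − r^i)/(1 − r^18).
P(9) = (1 − (2)^9) / (1 − (2)^18) = 1/513.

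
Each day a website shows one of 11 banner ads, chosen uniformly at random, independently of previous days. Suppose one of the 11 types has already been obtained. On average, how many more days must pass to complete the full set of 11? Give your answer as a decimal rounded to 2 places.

32.22

Starting from 1 distinct type, each trial gives a new one with probability (11−i)/11 when i types are held, so the wait for the next new type is 11/(11−i).
E = 11/10 + 11/9 + 11/8 + 11/7 + 11/6 + 11/5 + 11/4 + 11/3 + 11/2 + 11/1 = 81191/2520 ≈ 32.22.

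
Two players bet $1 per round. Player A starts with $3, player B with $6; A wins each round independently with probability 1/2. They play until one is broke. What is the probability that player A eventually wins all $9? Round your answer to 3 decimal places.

0.333

With a fair step, P(i) = ½P(i−1) + ½P(i+1) with P(0)=0, P(9)=1 has the linear solution P(i) = i/9.
P(3) = 3/9 = 1/3 ≈ 0.333.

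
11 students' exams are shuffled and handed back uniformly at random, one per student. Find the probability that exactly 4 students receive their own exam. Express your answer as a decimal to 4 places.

Choose which 4 of the 11 are fixed: C(11,4) = 330 ways.
The remaining 7 must have no fixed point: D(7) = 1854.
P = 330·1854/39916800 = 103/6720 ≈ 0.0153.

0.0153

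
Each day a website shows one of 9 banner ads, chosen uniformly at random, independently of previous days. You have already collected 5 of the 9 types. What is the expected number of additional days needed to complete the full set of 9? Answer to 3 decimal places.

Starting from 5 distinct types, each trial gives a new one with probability (9−i)/9 when i types are held, so the wait for the next new type is 9/(9−i).
E = 9/4 + 9/3 + 9/2 + 9/1 = 75/4 ≈ 18.750.

18.750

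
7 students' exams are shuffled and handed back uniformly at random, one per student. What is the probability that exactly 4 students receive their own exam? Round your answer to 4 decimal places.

0.0139

Choose which 4 of the 7 are fixed: C(7,4) = 35 ways.
The remaining 3 must have no fixed point: D(3) = 2.
P = 35·2/5040 = 1/72 ≈ 0.0139.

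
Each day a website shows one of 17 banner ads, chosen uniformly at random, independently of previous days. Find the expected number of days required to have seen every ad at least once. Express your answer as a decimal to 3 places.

After i distinct types are collected, each trial gives a new one with probability (17−i)/17, so the expected wait for the next new type is 17/(17−i).
E = 17/17 + 17/16 + 17/15 + 17/14 + 17/13 + 17/12 + 17/11 + 17/10 + 17/9 + 17/8 + 17/7 + 17/6 + 17/5 + 17/4 + 17/3 + 17/2 + 17/1 = 42142223/720720 ≈ 58.472.

58.472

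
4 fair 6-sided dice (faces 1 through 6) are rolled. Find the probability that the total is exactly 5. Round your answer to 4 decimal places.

There are 6^4 = 1296 equally likely outcomes.
The number of ordered 4-tuples from {1,…,6} summing to 5 is 4.
P(sum = 5) = 4/1296 = 1/324 ≈ 0.0031.

0.0031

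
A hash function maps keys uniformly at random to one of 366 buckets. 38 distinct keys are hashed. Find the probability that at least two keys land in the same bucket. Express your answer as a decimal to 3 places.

It's easier to compute the probability that all 38 are distinct.
P(all distinct) = 366/366 · 365/366 · ··· · 329/366 ≈ 0.137.
So the probability of at least one match is 1 − 0.137 = 0.863.

0.863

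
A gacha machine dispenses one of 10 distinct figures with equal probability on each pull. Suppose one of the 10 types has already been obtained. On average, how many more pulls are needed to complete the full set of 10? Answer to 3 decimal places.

Starting from 1 distinct type, each trial gives a new one with probability (10−i)/10 when i types are held, so the wait for the next new type is 10/(10−i).
E = 10/9 + 10/8 + 10/7 + 10/6 + 10/5 + 10/4 + 10/3 + 10/2 + 10/1 = 7129/252 ≈ 28.290.

28.290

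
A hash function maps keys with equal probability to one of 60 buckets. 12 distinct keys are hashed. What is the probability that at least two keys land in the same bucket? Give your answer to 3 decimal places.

0.692

It's easier to compute the probability that all 12 are distinct.
P(all distinct) = 60/60 · 59/60 · ··· · 49/60 ≈ 0.308.
So the probability of at least one match is 1 − 0.308 = 0.692.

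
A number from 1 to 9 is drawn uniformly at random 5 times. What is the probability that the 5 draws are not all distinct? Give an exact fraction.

1627/2187

P(all 5 different) = 9/9 · 8/9 · ··· · 5/9 = 560/2187.
P(at least two equal) = 1 − 560/2187 = 1627/2187.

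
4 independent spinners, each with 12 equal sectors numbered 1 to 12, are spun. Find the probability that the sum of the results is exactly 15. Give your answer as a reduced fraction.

There are 12^4 = 20736 equally likely outcomes.
The number of ordered 4-tuples from {1,…,12} summing to 15 is 364.
P(sum = 15) = 364/20736 = 91/5184.

91/5184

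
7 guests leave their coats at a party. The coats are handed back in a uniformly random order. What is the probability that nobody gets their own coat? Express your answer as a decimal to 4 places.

This is the derangement probability: permutations of 7 with no fixed point.
D(7) = 7! · (1 − 1/1! + 1/2! − ··· + (−1)^7/7!) = 1854.
P = 1854/5040 = 103/280 ≈ 0.3679.

0.3679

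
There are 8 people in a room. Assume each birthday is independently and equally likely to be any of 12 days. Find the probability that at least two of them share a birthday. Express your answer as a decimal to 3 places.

It's easier to compute the probability that all 8 are distinct.
P(all distinct) = 12/12 · 11/12 · ··· · 5/12 ≈ 0.046.
So the probability of at least one match is 1 − 0.046 = 0.954.

0.954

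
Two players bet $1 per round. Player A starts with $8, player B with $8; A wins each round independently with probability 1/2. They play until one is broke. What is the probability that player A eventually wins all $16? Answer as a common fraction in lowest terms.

1/2

With a fair step, P(i) = ½P(i−1) + ½P(i+1) with P(0)=0, P(16)=1 has the linear solution P(i) = i/16.
P(8) = 8/16 = 1/2.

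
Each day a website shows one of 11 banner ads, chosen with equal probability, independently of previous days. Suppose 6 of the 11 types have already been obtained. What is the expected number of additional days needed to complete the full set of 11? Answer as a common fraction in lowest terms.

Starting from 6 distinct types, each trial gives a new one with probability (11−i)/11 when i types are held, so the wait for the next new type is 11/(11−i).
E = 11/5 + 11/4 + 11/3 + 11/2 + 11/1 = 1507/60.

1507/60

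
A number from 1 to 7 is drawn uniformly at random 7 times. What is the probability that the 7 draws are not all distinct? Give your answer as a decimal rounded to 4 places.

0.9939

P(all 7 different) = 7/7 · 6/7 · ··· · 1/7 ≈ 0.0061.
P(at least two equal) = 1 − 0.0061 = 0.9939.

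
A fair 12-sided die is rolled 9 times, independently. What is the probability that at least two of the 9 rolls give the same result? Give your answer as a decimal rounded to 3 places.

0.985

P(all 9 different) = 12/12 · 11/12 · ··· · 4/12 ≈ 0.015.
P(at least two equal) = 1 − 0.015 = 0.985.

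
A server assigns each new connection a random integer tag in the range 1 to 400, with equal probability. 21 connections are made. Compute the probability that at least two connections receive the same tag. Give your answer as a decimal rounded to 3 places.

0.414

It's easier to compute the probability that all 21 are distinct.
P(all distinct) = 400/400 · 399/400 · ··· · 380/400 ≈ 0.586.
So the probability of at least one match is 1 − 0.586 = 0.414.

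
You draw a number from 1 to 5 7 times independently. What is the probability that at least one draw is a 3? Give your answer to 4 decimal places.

0.7903

P(no draw is a 3) = (4/5)^7 ≈ 0.2097.
P(at least one) = 1 − 0.2097 = 0.7903.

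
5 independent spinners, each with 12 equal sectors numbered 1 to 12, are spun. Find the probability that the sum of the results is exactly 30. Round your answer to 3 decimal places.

0.048

There are 12^5 = 248832 equally likely outcomes.
The number of ordered 5-tuples from {1,…,12} summing to 30 is 11901.
P(sum = 30) = 11901/248832 = 3967/82944 ≈ 0.048.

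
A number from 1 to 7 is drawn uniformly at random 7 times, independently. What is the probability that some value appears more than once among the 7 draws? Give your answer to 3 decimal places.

P(all 7 different) = 7/7 · 6/7 · ··· · 1/7 ≈ 0.006.
P(at least two equal) = 1 − 0.006 = 0.994.

0.994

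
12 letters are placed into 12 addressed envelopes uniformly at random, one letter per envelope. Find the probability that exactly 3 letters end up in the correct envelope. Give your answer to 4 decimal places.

Choose which 3 of the 12 are fixed: C(12,3) = 220 ways.
The remaining 9 must have no fixed point: D(9) = 133496.
P = 220·133496/479001600 = 16687/272160 ≈ 0.0613.

0.0613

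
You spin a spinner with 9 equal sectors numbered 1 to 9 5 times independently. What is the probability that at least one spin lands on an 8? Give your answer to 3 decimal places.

P(no spin lands on an 8) = (8/9)^5 ≈ 0.555.
P(at least one) = 1 − 0.555 = 0.445.

0.445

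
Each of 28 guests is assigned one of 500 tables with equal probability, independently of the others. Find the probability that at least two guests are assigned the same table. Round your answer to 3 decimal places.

0.537

It's easier to compute the probability that all 28 are distinct.
P(all distinct) = 500/500 · 499/500 · ··· · 473/500 ≈ 0.463.
So the probability of at least one match is 1 − 0.463 = 0.537.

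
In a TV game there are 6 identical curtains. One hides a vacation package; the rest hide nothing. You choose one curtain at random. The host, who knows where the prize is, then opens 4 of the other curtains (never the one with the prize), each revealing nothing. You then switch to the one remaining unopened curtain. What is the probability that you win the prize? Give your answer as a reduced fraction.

5/6

Your original curtain holds the prize with probability 1/6, so the other 5 collectively hold it with probability 5/6.
The host can always find 4 empty curtains to open, so the reveals don't change that 5/6; it is now spread over the 1 remaining unopened curtain.
P(win by switching) = (5/6) · (1/1) = 5/6.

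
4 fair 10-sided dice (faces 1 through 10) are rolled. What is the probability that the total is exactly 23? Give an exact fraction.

There are 10^4 = 10000 equally likely outcomes.
The number of ordered 4-tuples from {1,…,10} summing to 23 is 660.
P(sum = 23) = 660/10000 = 33/500.

33/500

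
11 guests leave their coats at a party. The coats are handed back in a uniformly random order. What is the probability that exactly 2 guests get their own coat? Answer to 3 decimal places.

Choose which 2 of the 11 are fixed: C(11,2) = 55 ways.
The remaining 9 must have no fixed point: D(9) = 133496.
P = 55·133496/39916800 = 16687/90720 ≈ 0.184.

0.184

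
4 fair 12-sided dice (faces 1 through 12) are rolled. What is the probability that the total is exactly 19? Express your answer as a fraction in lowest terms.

23/648

There are 12^4 = 20736 equally likely outcomes.
The number of ordered 4-tuples from {1,…,12} summing to 19 is 736.
P(sum = 19) = 736/20736 = 23/648.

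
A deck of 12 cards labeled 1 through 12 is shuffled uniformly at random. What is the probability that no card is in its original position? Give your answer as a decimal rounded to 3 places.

This is the derangement probability: permutations of 12 with no fixed point.
D(12) = 12! · (1 − 1/1! + 1/2! − ··· + (−1)^12/12!) = 176214841.
P = 176214841/479001600 = 16019531/43545600 ≈ 0.368.

0.368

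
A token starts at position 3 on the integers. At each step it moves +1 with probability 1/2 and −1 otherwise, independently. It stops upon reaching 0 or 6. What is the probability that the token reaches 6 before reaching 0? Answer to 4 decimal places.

With a fair step, P(i) = ½P(i−1) + ½P(i+1) with P(0)=0, P(6)=1 has the linear solution P(i) = i/6.
P(3) = 3/6 = 1/2 ≈ 0.5000.

0.5000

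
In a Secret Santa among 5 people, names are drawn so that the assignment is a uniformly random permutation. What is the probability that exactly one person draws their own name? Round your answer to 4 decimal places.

Choose which one is fixed: C(5,1) = 5 ways.
The remaining 4 must have no fixed point: D(4) = 9.
P = 5·9/120 = 3/8 ≈ 0.3750.

0.3750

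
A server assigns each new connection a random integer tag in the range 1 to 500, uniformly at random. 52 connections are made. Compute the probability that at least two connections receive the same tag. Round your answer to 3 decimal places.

0.936

It's easier to compute the probability that all 52 are distinct.
P(all distinct) = 500/500 · 499/500 · ··· · 449/500 ≈ 0.064.
So the probability of at least one match is 1 − 0.064 = 0.936.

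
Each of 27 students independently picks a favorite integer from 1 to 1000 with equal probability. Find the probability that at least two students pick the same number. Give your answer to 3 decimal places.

It's easier to compute the probability that all 27 are distinct.
P(all distinct) = 1000/1000 · 999/1000 · ··· · 974/1000 ≈ 0.702.
So the probability of at least one match is 1 − 0.702 = 0.298.

0.298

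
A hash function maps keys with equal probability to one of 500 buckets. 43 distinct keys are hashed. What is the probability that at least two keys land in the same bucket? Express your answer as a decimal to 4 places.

It's easier to compute the probability that all 43 are distinct.
P(all distinct) = 500/500 · 499/500 · ··· · 458/500 ≈ 0.1558.
So the probability of at least one match is 1 − 0.1558 = 0.8442.

0.8442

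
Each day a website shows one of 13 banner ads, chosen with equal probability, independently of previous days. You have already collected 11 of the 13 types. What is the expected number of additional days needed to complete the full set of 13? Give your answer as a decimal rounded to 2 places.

19.50

Starting from 11 distinct types, each trial gives a new one with probability (13−i)/13 when i types are held, so the wait for the next new type is 13/(13−i).
E = 13/2 + 13/1 = 39/2 ≈ 19.50.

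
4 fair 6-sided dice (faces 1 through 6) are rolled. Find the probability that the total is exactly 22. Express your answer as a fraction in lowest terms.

5/648

There are 6^4 = 1296 equally likely outcomes.
The number of ordered 4-tuples from {1,…,6} summing to 22 is 10.
P(sum = 22) = 10/1296 = 5/648.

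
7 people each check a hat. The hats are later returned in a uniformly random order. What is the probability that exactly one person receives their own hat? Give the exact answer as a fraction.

Choose which one is fixed: C(7,1) = 7 ways.
The remaining 6 must have no fixed point: D(6) = 265.
P = 7·265/5040 = 53/144.

53/144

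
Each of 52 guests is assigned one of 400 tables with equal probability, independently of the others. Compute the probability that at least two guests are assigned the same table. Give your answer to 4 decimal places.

0.9688

It's easier to compute the probability that all 52 are distinct.
P(all distinct) = 400/400 · 399/400 · ··· · 349/400 ≈ 0.0312.
So the probability of at least one match is 1 − 0.0312 = 0.9688.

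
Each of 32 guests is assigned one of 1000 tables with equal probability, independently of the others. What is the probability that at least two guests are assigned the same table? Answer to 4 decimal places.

0.3943

It's easier to compute the probability that all 32 are distinct.
P(all distinct) = 1000/1000 · 999/1000 · ··· · 969/1000 ≈ 0.6057.
So the probability of at least one match is 1 − 0.6057 = 0.3943.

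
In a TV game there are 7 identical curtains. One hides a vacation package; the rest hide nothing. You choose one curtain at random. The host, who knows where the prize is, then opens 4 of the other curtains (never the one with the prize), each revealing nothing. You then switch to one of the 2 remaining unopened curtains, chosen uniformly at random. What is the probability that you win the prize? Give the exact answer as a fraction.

Your original curtain holds the prize with probability 1/7, so the other 6 collectively hold it with probability 6/7.
The host can always find 4 empty curtains to open, so the reveals don't change that 6/7; it is now spread over the 2 remaining unopened curtains.
P(win by switching) = (6/7) · (1/2) = 3/7.

3/7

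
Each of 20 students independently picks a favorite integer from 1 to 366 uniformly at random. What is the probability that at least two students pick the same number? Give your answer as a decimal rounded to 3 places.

0.411

It's easier to compute the probability that all 20 are distinct.
P(all distinct) = 366/366 · 365/366 · ··· · 347/366 ≈ 0.589.
So the probability of at least one match is 1 − 0.589 = 0.411.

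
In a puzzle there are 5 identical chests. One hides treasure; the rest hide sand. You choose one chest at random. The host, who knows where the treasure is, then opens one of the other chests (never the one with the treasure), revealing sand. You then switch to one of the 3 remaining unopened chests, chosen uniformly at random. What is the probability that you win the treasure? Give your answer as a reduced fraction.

4/15

Your original chest holds the treasure with probability 1/5, so the other 4 collectively hold it with probability 4/5.
The host can always find an empty chest to open, so this doesn't change that 4/5; it is now spread over the 3 remaining unopened chests.
P(win by switching) = (4/5) · (1/3) = 4/15.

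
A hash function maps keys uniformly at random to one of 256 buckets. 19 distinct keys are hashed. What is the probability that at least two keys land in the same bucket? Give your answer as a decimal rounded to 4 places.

It's easier to compute the probability that all 19 are distinct.
P(all distinct) = 256/256 · 255/256 · ··· · 238/256 ≈ 0.5043.
So the probability of at least one match is 1 − 0.5043 = 0.4957.

0.4957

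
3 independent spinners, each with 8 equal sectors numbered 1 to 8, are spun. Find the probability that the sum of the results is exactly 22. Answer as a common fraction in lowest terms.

There are 8^3 = 512 equally likely outcomes.
The number of ordered 3-tuples from {1,…,8} summing to 22 is 6.
P(sum = 22) = 6/512 = 3/256.

3/256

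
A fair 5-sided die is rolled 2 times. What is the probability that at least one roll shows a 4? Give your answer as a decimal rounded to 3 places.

P(no roll shows a 4) = (4/5)^2 ≈ 0.640.
P(at least one) = 1 − 0.640 = 0.360.

0.360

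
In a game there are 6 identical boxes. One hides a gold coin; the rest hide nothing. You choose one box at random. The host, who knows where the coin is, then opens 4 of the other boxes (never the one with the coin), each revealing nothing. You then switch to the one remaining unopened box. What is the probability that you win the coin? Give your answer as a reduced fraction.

5/6

Your original box holds the coin with probability 1/6, so the other 5 collectively hold it with probability 5/6.
The host can always find 4 empty boxes to open, so the reveals don't change that 5/6; it is now spread over the 1 remaining unopened box.
P(win by switching) = (5/6) · (1/1) = 5/6.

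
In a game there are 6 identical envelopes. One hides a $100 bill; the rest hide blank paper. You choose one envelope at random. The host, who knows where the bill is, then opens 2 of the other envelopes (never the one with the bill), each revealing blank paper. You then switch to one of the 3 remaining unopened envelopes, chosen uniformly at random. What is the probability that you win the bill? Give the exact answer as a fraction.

5/18

Your original envelope holds the bill with probability 1/6, so the other 5 collectively hold it with probability 5/6.
The host can always find 2 empty envelopes to open, so the reveals don't change that 5/6; it is now spread over the 3 remaining unopened envelopes.
P(win by switching) = (5/6) · (1/3) = 5/18.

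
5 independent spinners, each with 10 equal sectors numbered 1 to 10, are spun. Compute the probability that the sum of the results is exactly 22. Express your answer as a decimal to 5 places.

0.04335

There are 10^5 = 100000 equally likely outcomes.
The number of ordered 5-tuples from {1,…,10} summing to 22 is 4335.
P(sum = 22) = 4335/100000 = 867/20000 ≈ 0.04335.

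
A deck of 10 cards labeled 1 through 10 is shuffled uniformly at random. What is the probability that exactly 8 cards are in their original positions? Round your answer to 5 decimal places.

Choose which 8 of the 10 are fixed: C(10,8) = 45 ways.
The remaining 2 must have no fixed point: D(2) = 1.
P = 45·1/3628800 = 1/80640 ≈ 0.00001.

0.00001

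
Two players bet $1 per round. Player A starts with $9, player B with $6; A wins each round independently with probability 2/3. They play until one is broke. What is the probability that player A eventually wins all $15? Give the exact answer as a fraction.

Let r = q/p = (1/3)/(2/3) = 1/2. The recurrence P(i) = p·P(i+1) + q·P(i−1) with P(0)=0, P(15)=1 gives P(i) = (1 − r^i)/(1 − r^15).
P(9) = (1 − (1/2)^9) / (1 − (1/2)^15) = 4672/4681.

4672/4681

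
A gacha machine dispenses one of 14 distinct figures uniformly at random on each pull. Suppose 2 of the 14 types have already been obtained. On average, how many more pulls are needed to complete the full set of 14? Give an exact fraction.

Starting from 2 distinct types, each trial gives a new one with probability (14−i)/14 when i types are held, so the wait for the next new type is 14/(14−i).
E = 14/12 + 14/11 + 14/10 + 14/9 + 14/8 + 14/7 + 14/6 + 14/5 + 14/4 + 14/3 + 14/2 + 14/1 = 86021/1980.

86021/1980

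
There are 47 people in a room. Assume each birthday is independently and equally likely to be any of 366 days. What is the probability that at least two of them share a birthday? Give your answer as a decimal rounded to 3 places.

0.954

It's easier to compute the probability that all 47 are distinct.
P(all distinct) = 366/366 · 365/366 · ··· · 320/366 ≈ 0.046.
So the probability of at least one match is 1 − 0.046 = 0.954.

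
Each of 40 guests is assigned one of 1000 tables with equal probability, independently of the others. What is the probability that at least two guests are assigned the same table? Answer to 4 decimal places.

It's easier to compute the probability that all 40 are distinct.
P(all distinct) = 1000/1000 · 999/1000 · ··· · 961/1000 ≈ 0.4536.
So the probability of at least one match is 1 − 0.4536 = 0.5464.

0.5464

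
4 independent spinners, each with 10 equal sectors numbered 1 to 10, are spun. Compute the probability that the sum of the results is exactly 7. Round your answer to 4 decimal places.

0.0020

There are 10^4 = 10000 equally likely outcomes.
The number of ordered 4-tuples from {1,…,10} summing to 7 is 20.
P(sum = 7) = 20/10000 = 1/500 ≈ 0.0020.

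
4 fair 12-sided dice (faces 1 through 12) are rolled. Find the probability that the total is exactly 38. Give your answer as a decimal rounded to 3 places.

There are 12^4 = 20736 equally likely outcomes.
The number of ordered 4-tuples from {1,…,12} summing to 38 is 286.
P(sum = 38) = 286/20736 = 143/10368 ≈ 0.014.

0.014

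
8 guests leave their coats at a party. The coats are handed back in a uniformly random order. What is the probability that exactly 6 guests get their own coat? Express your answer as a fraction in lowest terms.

1/1440

Choose which 6 of the 8 are fixed: C(8,6) = 28 ways.
The remaining 2 must have no fixed point: D(2) = 1.
P = 28·1/40320 = 1/1440.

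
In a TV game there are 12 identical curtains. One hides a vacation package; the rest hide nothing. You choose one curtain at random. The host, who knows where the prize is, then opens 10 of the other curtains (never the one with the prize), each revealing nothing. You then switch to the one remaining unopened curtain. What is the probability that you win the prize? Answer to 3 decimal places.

0.917

Your original curtain holds the prize with probability 1/12, so the other 11 collectively hold it with probability 11/12.
The host can always find 10 empty curtains to open, so the reveals don't change that 11/12; it is now spread over the 1 remaining unopened curtain.
P(win by switching) = (11/12) · (1/1) = 11/12 ≈ 0.917.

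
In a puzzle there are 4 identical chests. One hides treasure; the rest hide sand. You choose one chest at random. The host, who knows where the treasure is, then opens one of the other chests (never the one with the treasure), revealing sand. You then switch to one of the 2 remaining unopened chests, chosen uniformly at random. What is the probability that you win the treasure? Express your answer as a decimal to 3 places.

0.375

Your original chest holds the treasure with probability 1/4, so the other 3 collectively hold it with probability 3/4.
The host can always find an empty chest to open, so this doesn't change that 3/4; it is now spread over the 2 remaining unopened chests.
P(win by switching) = (3/4) · (1/2) = 3/8 ≈ 0.375.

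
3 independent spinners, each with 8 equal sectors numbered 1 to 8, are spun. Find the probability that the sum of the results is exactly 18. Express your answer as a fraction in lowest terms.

7/128

There are 8^3 = 512 equally likely outcomes.
The number of ordered 3-tuples from {1,…,8} summing to 18 is 28.
P(sum = 18) = 28/512 = 7/128.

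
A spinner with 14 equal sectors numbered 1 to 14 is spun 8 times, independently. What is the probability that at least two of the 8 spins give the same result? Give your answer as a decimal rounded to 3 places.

P(all 8 different) = 14/14 · 13/14 · ··· · 7/14 ≈ 0.082.
P(at least two equal) = 1 − 0.082 = 0.918.

0.918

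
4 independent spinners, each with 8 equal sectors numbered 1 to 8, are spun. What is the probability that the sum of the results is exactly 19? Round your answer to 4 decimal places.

There are 8^4 = 4096 equally likely outcomes.
The number of ordered 4-tuples from {1,…,8} summing to 19 is 336.
P(sum = 19) = 336/4096 = 21/256 ≈ 0.0820.

0.0820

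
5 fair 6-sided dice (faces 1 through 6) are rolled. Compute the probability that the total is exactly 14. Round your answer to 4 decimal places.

0.0694

There are 6^5 = 7776 equally likely outcomes.
The number of ordered 5-tuples from {1,…,6} summing to 14 is 540.
P(sum = 14) = 540/7776 = 5/72 ≈ 0.0694.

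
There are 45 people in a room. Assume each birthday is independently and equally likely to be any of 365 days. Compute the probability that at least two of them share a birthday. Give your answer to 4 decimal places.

0.9410

It's easier to compute the probability that all 45 are distinct.
P(all distinct) = 365/365 · 364/365 · ··· · 321/365 ≈ 0.0590.
So the probability of at least one match is 1 − 0.0590 = 0.9410.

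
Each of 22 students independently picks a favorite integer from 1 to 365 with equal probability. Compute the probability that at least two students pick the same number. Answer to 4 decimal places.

It's easier to compute the probability that all 22 are distinct.
P(all distinct) = 365/365 · 364/365 · ··· · 344/365 ≈ 0.5243.
So the probability of at least one match is 1 − 0.5243 = 0.4757.

0.4757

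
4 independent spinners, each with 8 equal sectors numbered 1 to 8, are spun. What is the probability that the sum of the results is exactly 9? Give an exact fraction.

7/512

There are 8^4 = 4096 equally likely outcomes.
The number of ordered 4-tuples from {1,…,8} summing to 9 is 56.
P(sum = 9) = 56/4096 = 7/512.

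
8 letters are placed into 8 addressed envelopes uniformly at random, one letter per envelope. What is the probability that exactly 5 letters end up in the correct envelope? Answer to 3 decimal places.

0.003

Choose which 5 of the 8 are fixed: C(8,5) = 56 ways.
The remaining 3 must have no fixed point: D(3) = 2.
P = 56·2/40320 = 1/360 ≈ 0.003.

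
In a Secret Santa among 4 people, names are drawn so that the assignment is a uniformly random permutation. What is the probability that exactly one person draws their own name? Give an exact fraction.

Choose which one is fixed: C(4,1) = 4 ways.
The remaining 3 must have no fixed point: D(3) = 2.
P = 4·2/24 = 1/3.

1/3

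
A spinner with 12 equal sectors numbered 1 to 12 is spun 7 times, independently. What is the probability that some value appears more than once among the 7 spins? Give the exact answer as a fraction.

3071/3456

P(all 7 different) = 12/12 · 11/12 · ··· · 6/12 = 385/3456.
P(at least two equal) = 1 − 385/3456 = 3071/3456.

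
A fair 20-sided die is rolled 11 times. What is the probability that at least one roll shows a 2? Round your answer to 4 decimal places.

0.4312

P(no roll shows a 2) = (19/20)^11 ≈ 0.5688.
P(at least one) = 1 − 0.5688 = 0.4312.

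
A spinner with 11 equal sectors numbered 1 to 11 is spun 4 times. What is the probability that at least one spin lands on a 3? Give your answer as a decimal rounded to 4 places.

P(no spin lands on a 3) = (10/11)^4 ≈ 0.6830.
P(at least one) = 1 − 0.6830 = 0.3170.

0.3170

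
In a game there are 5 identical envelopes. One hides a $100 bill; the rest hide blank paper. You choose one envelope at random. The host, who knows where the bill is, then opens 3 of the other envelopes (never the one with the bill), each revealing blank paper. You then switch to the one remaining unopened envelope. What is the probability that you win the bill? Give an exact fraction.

Your original envelope holds the bill with probability 1/5, so the other 4 collectively hold it with probability 4/5.
The host can always find 3 empty envelopes to open, so the reveals don't change that 4/5; it is now spread over the 1 remaining unopened envelope.
P(win by switching) = (4/5) · (1/1) = 4/5.

4/5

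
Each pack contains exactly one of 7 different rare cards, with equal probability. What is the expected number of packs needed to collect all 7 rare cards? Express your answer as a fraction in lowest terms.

363/20

After i distinct types are collected, each trial gives a new one with probability (7−i)/7, so the expected wait for the next new type is 7/(7−i).
E = 7/7 + 7/6 + 7/5 + 7/4 + 7/3 + 7/2 + 7/1 = 363/20.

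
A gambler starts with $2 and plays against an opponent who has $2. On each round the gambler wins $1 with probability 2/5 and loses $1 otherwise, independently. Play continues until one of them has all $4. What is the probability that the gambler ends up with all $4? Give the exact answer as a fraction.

4/13

Let r = q/p = (3/5)/(2/5) = 3/2. The recurrence P(i) = p·P(i+1) + q·P(i−1) with P(0)=0, P(4)=1 gives P(i) = (1 − r^i)/(1 − r^4).
P(2) = (1 − (3/2)^2) / (1 − (3/2)^4) = 4/13.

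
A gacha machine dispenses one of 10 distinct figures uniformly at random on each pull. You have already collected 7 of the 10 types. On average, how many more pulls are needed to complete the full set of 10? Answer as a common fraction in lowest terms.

55/3

Starting from 7 distinct types, each trial gives a new one with probability (10−i)/10 when i types are held, so the wait for the next new type is 10/(10−i).
E = 10/3 + 10/2 + 10/1 = 55/3.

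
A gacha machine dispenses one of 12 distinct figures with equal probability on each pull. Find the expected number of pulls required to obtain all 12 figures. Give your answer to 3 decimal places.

After i distinct types are collected, each trial gives a new one with probability (12−i)/12, so the expected wait for the next new type is 12/(12−i).
E = 12/12 + 12/11 + 12/10 + 12/9 + 12/8 + 12/7 + 12/6 + 12/5 + 12/4 + 12/3 + 12/2 + 12/1 = 86021/2310 ≈ 37.239.

37.239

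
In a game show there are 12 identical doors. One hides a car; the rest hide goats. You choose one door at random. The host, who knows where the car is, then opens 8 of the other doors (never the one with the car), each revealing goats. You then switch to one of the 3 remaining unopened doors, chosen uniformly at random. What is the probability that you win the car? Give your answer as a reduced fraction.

Your original door holds the car with probability 1/12, so the other 11 collectively hold it with probability 11/12.
The host can always find 8 empty doors to open, so the reveals don't change that 11/12; it is now spread over the 3 remaining unopened doors.
P(win by switching) = (11/12) · (1/3) = 11/36.

11/36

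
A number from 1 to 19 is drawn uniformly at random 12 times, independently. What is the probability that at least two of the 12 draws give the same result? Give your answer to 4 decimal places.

0.9891

P(all 12 different) = 19/19 · 18/19 · ··· · 8/19 ≈ 0.0109.
P(at least two equal) = 1 − 0.0109 = 0.9891.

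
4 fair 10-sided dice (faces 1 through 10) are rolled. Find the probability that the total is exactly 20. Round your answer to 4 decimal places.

There are 10^4 = 10000 equally likely outcomes.
The number of ordered 4-tuples from {1,…,10} summing to 20 is 633.
P(sum = 20) = 633/10000 ≈ 0.0633.

0.0633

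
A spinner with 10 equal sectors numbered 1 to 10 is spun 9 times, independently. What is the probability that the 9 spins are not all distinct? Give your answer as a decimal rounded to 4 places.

0.9964

P(all 9 different) = 10/10 · 9/10 · ··· · 2/10 ≈ 0.0036.
P(at least two equal) = 1 − 0.0036 = 0.9964.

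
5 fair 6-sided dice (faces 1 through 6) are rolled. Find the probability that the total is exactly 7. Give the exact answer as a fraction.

5/2592

There are 6^5 = 7776 equally likely outcomes.
The number of ordered 5-tuples from {1,…,6} summing to 7 is 15.
P(sum = 7) = 15/7776 = 5/2592.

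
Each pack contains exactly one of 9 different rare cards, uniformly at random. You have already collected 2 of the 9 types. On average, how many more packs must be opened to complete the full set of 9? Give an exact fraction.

3267/140

Starting from 2 distinct types, each trial gives a new one with probability (9−i)/9 when i types are held, so the wait for the next new type is 9/(9−i).
E = 9/7 + 9/6 + 9/5 + 9/4 + 9/3 + 9/2 + 9/1 = 3267/140.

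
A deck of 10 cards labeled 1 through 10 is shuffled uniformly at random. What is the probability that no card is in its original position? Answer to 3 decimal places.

This is the derangement probability: permutations of 10 with no fixed point.
D(10) = 10! · (1 − 1/1! + 1/2! − ··· + (−1)^10/10!) = 1334961.
P = 1334961/3628800 = 16481/44800 ≈ 0.368.

0.368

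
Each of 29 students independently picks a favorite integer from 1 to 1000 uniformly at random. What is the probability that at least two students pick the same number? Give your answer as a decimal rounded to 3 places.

It's easier to compute the probability that all 29 are distinct.
P(all distinct) = 1000/1000 · 999/1000 · ··· · 972/1000 ≈ 0.664.
So the probability of at least one match is 1 − 0.664 = 0.336.

0.336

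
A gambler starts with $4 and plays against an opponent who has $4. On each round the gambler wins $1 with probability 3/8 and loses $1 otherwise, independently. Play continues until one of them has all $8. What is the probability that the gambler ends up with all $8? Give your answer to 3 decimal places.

Let r = q/p = (5/8)/(3/8) = 5/3. The recurrence P(i) = p·P(i+1) + q·P(i−1) with P(0)=0, P(8)=1 gives P(i) = (1 − r^i)/(1 − r^8).
P(4) = (1 − (5/3)^4) / (1 − (5/3)^8) = 81/706 ≈ 0.115.

0.115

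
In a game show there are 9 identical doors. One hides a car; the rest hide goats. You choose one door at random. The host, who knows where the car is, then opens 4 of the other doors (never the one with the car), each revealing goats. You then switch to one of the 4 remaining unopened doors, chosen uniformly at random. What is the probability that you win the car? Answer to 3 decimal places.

Your original door holds the car with probability 1/9, so the other 8 collectively hold it with probability 8/9.
The host can always find 4 empty doors to open, so the reveals don't change that 8/9; it is now spread over the 4 remaining unopened doors.
P(win by switching) = (8/9) · (1/4) = 2/9 ≈ 0.222.

0.222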